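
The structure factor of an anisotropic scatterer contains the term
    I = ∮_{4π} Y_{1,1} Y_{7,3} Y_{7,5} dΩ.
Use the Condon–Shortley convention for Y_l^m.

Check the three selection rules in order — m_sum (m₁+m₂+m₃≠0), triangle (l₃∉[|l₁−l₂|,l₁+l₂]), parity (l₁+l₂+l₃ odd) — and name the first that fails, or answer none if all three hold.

azimuthal sum: 1 + 3 + 5 = 9  ✗
6 ≤ 7 ≤ 8 (triangle on l)
L = 1 + 7 + 7 = 15 (odd)

m_sum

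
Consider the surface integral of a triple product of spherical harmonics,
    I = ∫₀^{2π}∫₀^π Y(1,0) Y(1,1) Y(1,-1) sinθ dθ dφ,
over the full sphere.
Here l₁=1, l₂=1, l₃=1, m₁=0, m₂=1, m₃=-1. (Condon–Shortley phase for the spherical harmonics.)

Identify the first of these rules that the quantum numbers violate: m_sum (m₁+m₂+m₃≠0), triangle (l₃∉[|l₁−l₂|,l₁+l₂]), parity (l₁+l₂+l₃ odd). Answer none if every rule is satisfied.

parity

m₁+m₂+m₃ = 0 + 1 − 1 = 0  ✓
triangle: |1−1|=0 ≤ l₃=1 ≤ 1+1=2  ✓
parity: l₁+l₂+l₃ = 3 is odd  ✗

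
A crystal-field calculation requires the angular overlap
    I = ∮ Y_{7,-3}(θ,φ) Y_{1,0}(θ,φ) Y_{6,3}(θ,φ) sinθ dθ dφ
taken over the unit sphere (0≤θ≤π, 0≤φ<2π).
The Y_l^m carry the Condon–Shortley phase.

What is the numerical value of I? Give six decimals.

-0.221293

Checks pass: Σm=0; 14 even; l₃=6∈[6,8].
(2·7+1)(2·1+1)(2·6+1) = 585
Δ: 2! 12! 0! / 15! → 1/1365
sum: t=1:−1/518400 = -1/518400
3j²(7 1 6; 0 0 0) = Δ·Π!·Σ² = 7/195  (sign -1)
sum: t=1:−1/2177280 = -1/2177280
3j²(7 1 6; -3 0 3) = Δ·Π!·Σ² = 8/273  (sign +1)
combine: 4πI² = 585·7/195·8/273 = 8/13
take √, sign -1: I = -0.22129336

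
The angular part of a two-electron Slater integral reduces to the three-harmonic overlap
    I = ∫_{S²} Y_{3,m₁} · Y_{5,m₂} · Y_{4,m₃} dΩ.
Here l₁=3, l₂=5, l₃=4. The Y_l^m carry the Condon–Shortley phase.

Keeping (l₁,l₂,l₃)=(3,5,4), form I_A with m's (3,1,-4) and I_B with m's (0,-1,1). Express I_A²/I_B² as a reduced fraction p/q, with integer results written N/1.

70/361

l's match ⇒ only the (l;m) 3-j factors differ between A and B.
A: triangle coeff Δ(3,5,4) = 1/180180; Σ_t [0,0]: t=0:+1/34560 = 1/34560; (3j)²=1/429 [(3 5 4; 3 1 -4)], sign=+1
B: triangle coeff Δ(3,5,4) = 1/180180; Σ_t [1,3]: t=1:−1/432 t=2:+1/192 t=3:−1/1440 = 19/8640; (3j)²=361/30030 [(3 5 4; 0 -1 1)], sign=-1
I_A²/I_B² = (1/429)/(361/30030) = 70/361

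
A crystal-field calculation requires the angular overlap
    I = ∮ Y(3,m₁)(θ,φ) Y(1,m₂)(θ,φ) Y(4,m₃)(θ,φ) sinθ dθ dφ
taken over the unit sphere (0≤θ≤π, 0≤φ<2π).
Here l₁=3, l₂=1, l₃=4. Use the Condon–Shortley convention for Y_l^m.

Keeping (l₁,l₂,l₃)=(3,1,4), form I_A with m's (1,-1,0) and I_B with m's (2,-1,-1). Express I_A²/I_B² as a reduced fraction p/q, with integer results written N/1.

Same 3,1,4: normalisation and zero-m 3j drop out of the ratio.
A: Δ: 0! 6! 2! / 9! → 1/252; sum: t=0:+1/96 = 1/96; 3j²(3 1 4; 1 -1 0) = Δ·Π!·Σ² = 1/42  (sign +1)
B: Δ: 0! 6! 2! / 9! → 1/252; sum: t=0:+1/240 = 1/240; 3j²(3 1 4; 2 -1 -1) = Δ·Π!·Σ² = 1/84  (sign -1)
I_A²/I_B² = (1/42)/(1/84) = 2/1

2/1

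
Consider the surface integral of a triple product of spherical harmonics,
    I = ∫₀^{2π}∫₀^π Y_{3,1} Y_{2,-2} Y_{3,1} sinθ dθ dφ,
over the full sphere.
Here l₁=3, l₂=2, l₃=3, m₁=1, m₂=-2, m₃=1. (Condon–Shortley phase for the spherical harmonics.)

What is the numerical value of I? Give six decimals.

0.206013

Rules hold: Σm=0, L=8 even, 1≤3≤5.
N = 7·5·7 = 245
Δ = 2!·4!·2!/9! = 1/3780
Racah Σ t=0..2: t=0:+1/24 t=1:−1/4 t=2:+1/24 = -1/6
⇒ 3j(3 2 3; 0 0 0)² = 4/105, sgn +1
Racah Σ t=0..0: t=0:+1/16 = 1/16
⇒ 3j(3 2 3; 1 -2 1)² = 2/35, sgn +1
4πI² = N·(3j₀)²·(3jₘ)² = 8/15
I = +1·√(0.533333/4π) = 0.20601291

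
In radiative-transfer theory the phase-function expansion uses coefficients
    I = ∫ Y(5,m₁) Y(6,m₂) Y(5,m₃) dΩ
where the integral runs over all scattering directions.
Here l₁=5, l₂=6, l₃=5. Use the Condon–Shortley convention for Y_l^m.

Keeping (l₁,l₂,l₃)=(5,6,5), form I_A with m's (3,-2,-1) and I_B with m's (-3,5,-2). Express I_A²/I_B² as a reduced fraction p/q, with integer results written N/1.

l's match ⇒ only the (l;m) 3-j factors differ between A and B.
A: triangle coeff Δ(5,6,5) = 1/28588560; Σ_t [0,2]: t=0:+1/138240 t=1:−1/25920 t=2:+1/55296 = -11/829440; (3j)²=11/1326 [(5 6 5; 3 -2 -1)], sign=-1
B: triangle coeff Δ(5,6,5) = 1/28588560; Σ_t [5,6]: t=5:−1/518400 t=6:+1/345600 = 1/1036800; (3j)²=7/2210 [(5 6 5; -3 5 -2)], sign=-1
I_A²/I_B² = (11/1326)/(7/2210) = 55/21

55/21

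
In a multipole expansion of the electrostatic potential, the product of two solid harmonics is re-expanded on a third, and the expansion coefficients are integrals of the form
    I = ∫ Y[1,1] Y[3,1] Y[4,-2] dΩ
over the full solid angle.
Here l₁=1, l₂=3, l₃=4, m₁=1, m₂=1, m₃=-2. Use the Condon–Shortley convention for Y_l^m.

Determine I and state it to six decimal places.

Rules hold: Σm=0, L=8 even, 2≤4≤4.
N = 3·7·9 = 189
Δ = 0!·2!·6!/9! = 1/252
Racah Σ t=0..0: t=0:+1/36 = 1/36
⇒ 3j(1 3 4; 0 0 0)² = 4/63, sgn +1
Racah Σ t=0..0: t=0:+1/96 = 1/96
⇒ 3j(1 3 4; 1 1 -2)² = 5/84, sgn +1
4πI² = N·(3j₀)²·(3jₘ)² = 5/7
I = +1·√(0.714286/4π) = 0.23841361

0.238414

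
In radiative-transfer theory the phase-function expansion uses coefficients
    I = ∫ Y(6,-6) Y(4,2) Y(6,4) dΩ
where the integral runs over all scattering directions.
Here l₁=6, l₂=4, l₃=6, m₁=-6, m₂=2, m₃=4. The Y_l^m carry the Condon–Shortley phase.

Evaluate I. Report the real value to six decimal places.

m-sum 0 ✓  L=16 even ✓  2≤6≤10 ✓
Π(2lᵢ+1) = 13×9×13 = 1521
triangle coeff Δ(6,4,6) = 1/15315300
Σ_t [0,4]: t=0:+1/829440 t=1:−1/25920 t=2:+1/9216 t=3:−1/25920 t=4:+1/829440 = 7/207360
(3j)²=28/2431 [(6 4 6; 0 0 0)], sign=+1
Σ_t [4,4]: t=4:+1/3870720 = 1/3870720
(3j)²=135/6188 [(6 4 6; -6 2 4)], sign=+1
⇒ 4πI² = 1215/3179
I = (+1)√(1215/3179/(4π)) = 0.17439657

0.174397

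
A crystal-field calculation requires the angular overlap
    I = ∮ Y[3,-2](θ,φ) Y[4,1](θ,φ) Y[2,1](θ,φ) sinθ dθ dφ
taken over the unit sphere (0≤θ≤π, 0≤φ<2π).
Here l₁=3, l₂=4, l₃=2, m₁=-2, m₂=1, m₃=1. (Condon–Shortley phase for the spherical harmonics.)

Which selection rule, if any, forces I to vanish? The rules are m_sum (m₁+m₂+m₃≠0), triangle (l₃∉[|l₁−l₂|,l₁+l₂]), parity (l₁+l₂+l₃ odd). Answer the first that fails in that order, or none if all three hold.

parity

Σmᵢ = 0  ✓
l₃∈[|l₁−l₂|,l₁+l₂]=[1,7], have l₃=2  ✓
Σlᵢ = 9 ⇒ odd  ✗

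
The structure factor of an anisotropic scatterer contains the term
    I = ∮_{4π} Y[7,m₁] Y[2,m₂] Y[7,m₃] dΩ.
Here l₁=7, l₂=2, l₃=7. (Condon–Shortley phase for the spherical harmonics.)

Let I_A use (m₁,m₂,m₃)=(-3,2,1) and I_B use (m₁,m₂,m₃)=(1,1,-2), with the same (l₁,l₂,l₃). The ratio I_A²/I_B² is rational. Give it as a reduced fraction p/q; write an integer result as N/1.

Same 7,2,7: normalisation and zero-m 3j drop out of the ratio.
A: Δ: 2! 12! 2! / 17! → 1/185640; sum: t=2:+1/3870720 = 1/3870720; 3j²(7 2 7; -3 2 1) = Δ·Π!·Σ² = 135/6188  (sign +1)
B: Δ: 2! 12! 2! / 17! → 1/185640; sum: t=1:−1/1209600 t=2:+1/1935360 = -1/3225600; 3j²(7 2 7; 1 1 -2) = Δ·Π!·Σ² = 243/61880  (sign +1)
I_A²/I_B² = (135/6188)/(243/61880) = 50/9

50/9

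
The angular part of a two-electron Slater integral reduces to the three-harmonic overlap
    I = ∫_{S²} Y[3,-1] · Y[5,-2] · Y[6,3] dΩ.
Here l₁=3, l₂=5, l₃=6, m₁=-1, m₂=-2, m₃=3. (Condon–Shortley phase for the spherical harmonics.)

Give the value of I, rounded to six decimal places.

-0.152880

Rules hold: Σm=0, L=14 even, 2≤6≤8.
N = 7·11·13 = 1001
Δ = 2!·4!·8!/15! = 1/675675
Racah Σ t=0..2: t=0:+1/8640 t=1:−1/2304 t=2:+1/8640 = -7/34560
⇒ 3j(3 5 6; 0 0 0)² = 7/429, sgn -1
Racah Σ t=0..2: t=0:+1/34560 t=1:−1/8640 t=2:+1/40320 = -1/16128
⇒ 3j(3 5 6; -1 -2 3)² = 18/1001, sgn +1
4πI² = N·(3j₀)²·(3jₘ)² = 42/143
I = -1·√(0.293706/4π) = -0.15288036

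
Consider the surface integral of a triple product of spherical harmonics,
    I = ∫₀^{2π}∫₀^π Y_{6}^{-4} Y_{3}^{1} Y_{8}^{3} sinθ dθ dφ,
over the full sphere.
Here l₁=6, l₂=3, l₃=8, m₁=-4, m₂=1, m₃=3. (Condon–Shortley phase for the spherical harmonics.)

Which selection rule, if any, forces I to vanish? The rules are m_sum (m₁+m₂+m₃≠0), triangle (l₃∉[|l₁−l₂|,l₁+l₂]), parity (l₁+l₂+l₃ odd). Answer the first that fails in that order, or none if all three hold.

Σmᵢ = 0  ✓
l₃∈[|l₁−l₂|,l₁+l₂]=[3,9], have l₃=8  ✓
Σlᵢ = 17 ⇒ odd  ✗

parity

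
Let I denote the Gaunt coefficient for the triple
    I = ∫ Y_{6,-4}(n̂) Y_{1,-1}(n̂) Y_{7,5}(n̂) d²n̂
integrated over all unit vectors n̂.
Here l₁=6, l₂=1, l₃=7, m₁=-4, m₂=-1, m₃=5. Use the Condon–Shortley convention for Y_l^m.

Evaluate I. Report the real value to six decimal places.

-0.284256

Rules hold: Σm=0, L=14 even, 5≤7≤7.
N = 13·3·15 = 585
Δ = 0!·12!·2!/15! = 1/1365
Racah Σ t=0..0: t=0:+1/518400 = 1/518400
⇒ 3j(6 1 7; 0 0 0)² = 7/195, sgn -1
Racah Σ t=0..0: t=0:+1/14515200 = 1/14515200
⇒ 3j(6 1 7; -4 -1 5)² = 22/455, sgn +1
4πI² = N·(3j₀)²·(3jₘ)² = 66/65
I = -1·√(1.01538/4π) = -0.28425647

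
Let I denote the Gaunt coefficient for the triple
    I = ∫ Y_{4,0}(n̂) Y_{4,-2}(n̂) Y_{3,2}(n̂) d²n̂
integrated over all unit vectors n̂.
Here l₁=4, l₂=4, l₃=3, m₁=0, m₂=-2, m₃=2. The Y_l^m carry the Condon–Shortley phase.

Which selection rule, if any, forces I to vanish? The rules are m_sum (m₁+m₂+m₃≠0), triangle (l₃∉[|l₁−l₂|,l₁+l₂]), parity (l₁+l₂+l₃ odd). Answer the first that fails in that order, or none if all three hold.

azimuthal sum: 0 − 2 + 2 = 0  ✓
0 ≤ 3 ≤ 8 (triangle on l)  ✓
L = 4 + 4 + 3 = 11 (odd)  ✗

parity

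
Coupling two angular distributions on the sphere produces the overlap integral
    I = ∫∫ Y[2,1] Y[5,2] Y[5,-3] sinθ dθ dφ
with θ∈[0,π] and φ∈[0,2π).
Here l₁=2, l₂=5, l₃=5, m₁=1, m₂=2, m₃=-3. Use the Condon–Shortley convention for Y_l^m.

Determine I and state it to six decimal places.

Rules hold: Σm=0, L=12 even, 3≤5≤7.
N = 5·11·11 = 605
Δ = 2!·2!·8!/13! = 1/38610
Racah Σ t=0..2: t=0:+1/2880 t=1:−1/576 t=2:+1/2880 = -1/960
⇒ 3j(2 5 5; 0 0 0)² = 10/429, sgn +1
Racah Σ t=0..1: t=0:+1/10080 t=1:−1/2880 = -1/4032
⇒ 3j(2 5 5; 1 2 -3)² = 10/429, sgn -1
4πI² = N·(3j₀)²·(3jₘ)² = 500/1521
I = -1·√(0.328731/4π) = -0.16173926

-0.161739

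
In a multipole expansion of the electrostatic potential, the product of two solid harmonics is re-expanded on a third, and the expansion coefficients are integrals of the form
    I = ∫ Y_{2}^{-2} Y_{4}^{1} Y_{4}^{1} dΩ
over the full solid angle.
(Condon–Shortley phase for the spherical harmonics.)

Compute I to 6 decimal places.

0.200662

m-sum 0 ✓  L=10 even ✓  2≤4≤6 ✓
Π(2lᵢ+1) = 5×9×9 = 405
triangle coeff Δ(2,4,4) = 1/13860
Σ_t [0,2]: t=0:+1/192 t=1:−1/36 t=2:+1/192 = -5/288
(3j)²=20/693 [(2 4 4; 0 0 0)], sign=-1
Σ_t [2,2]: t=2:+1/144 = 1/144
(3j)²=10/231 [(2 4 4; -2 1 1)], sign=-1
⇒ 4πI² = 3000/5929
I = (+1)√(3000/5929/(4π)) = 0.20066192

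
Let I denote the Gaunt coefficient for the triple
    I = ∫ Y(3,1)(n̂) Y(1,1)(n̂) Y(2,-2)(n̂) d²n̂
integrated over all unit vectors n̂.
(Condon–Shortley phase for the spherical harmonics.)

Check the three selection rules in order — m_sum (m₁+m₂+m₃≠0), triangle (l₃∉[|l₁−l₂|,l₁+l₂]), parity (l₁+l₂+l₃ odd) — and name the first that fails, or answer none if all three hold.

azimuthal sum: 1 + 1 − 2 = 0  ✓
2 ≤ 2 ≤ 4 (triangle on l)  ✓
L = 3 + 1 + 2 = 6 (even)  ✓

none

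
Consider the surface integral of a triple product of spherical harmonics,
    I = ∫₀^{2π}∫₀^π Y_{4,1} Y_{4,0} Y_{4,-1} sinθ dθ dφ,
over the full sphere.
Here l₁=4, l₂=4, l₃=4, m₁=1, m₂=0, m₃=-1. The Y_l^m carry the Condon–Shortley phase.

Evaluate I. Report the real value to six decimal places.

Checks pass: Σm=0; 12 even; l₃=4∈[0,8].
(2·4+1)(2·4+1)(2·4+1) = 729
Δ: 4! 4! 4! / 13! → 1/450450
sum: t=0:+1/13824 t=1:−1/216 t=2:+1/64 t=3:−1/216 t=4:+1/13824 = 5/768
3j²(4 4 4; 0 0 0) = Δ·Π!·Σ² = 18/1001  (sign +1)
sum: t=0:+1/3456 t=1:−1/144 t=2:+1/96 t=3:−1/864 = 1/384
3j²(4 4 4; 1 0 -1) = Δ·Π!·Σ² = 9/2002  (sign -1)
combine: 4πI² = 729·18/1001·9/2002 = 59049/1002001
take √, sign -1: I = -0.06848055

-0.068481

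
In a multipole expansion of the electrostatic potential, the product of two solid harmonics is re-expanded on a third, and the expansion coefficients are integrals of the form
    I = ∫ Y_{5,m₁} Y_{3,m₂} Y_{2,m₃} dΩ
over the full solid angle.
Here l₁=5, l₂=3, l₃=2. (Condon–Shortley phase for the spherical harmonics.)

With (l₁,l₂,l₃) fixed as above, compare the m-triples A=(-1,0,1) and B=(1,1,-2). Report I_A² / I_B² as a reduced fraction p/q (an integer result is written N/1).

l's match ⇒ only the (l;m) 3-j factors differ between A and B.
A: triangle coeff Δ(5,3,2) = 1/2310; Σ_t [3,3]: t=3:−1/216 = -1/216; (3j)²=8/231 [(5 3 2; -1 0 1)], sign=+1
B: triangle coeff Δ(5,3,2) = 1/2310; Σ_t [4,4]: t=4:+1/1152 = 1/1152; (3j)²=1/154 [(5 3 2; 1 1 -2)], sign=+1
I_A²/I_B² = (8/231)/(1/154) = 16/3

16/3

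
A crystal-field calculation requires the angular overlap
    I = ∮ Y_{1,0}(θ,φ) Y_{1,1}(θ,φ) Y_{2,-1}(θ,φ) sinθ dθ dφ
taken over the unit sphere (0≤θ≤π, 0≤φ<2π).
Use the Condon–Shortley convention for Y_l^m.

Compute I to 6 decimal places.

Rules hold: Σm=0, L=4 even, 0≤2≤2.
N = 3·3·5 = 45
Δ = 0!·2!·2!/5! = 1/30
Racah Σ t=0..0: t=0:+1/1 = 1/1
⇒ 3j(1 1 2; 0 0 0)² = 2/15, sgn +1
Racah Σ t=0..0: t=0:+1/2 = 1/2
⇒ 3j(1 1 2; 0 1 -1)² = 1/10, sgn -1
4πI² = N·(3j₀)²·(3jₘ)² = 3/5
I = -1·√(0.6/4π) = -0.21850969

-0.218510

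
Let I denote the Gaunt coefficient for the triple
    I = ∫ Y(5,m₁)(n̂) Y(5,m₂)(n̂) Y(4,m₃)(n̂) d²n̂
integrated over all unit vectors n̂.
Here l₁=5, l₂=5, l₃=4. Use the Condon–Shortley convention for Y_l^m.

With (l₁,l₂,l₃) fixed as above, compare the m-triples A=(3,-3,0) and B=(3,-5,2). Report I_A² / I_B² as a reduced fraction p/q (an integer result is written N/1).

l's match ⇒ only the (l;m) 3-j factors differ between A and B.
A: triangle coeff Δ(5,5,4) = 1/3153150; Σ_t [0,2]: t=0:+1/11520 t=1:−1/4320 t=2:+1/27648 = -1/9216; (3j)²=2/143 [(5 5 4; 3 -3 0)], sign=-1
B: triangle coeff Δ(5,5,4) = 1/3153150; Σ_t [0,0]: t=0:+1/69120 = 1/69120; (3j)²=4/143 [(5 5 4; 3 -5 2)], sign=+1
I_A²/I_B² = (2/143)/(4/143) = 1/2

1/2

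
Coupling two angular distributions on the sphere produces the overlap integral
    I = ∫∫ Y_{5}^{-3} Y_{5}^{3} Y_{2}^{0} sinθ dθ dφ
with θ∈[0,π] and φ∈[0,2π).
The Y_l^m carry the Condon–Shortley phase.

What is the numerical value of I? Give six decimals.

m-sum 0 ✓  L=12 even ✓  0≤2≤10 ✓
Π(2lᵢ+1) = 11×11×5 = 605
triangle coeff Δ(5,5,2) = 1/38610
Σ_t [3,5]: t=3:−1/2880 t=4:+1/576 t=5:−1/2880 = 1/960
(3j)²=10/429 [(5 5 2; 0 0 0)], sign=+1
Σ_t [6,8]: t=6:+1/5760 t=7:−1/5040 t=8:+1/161280 = -1/53760
(3j)²=1/4290 [(5 5 2; -3 3 0)], sign=-1
⇒ 4πI² = 5/1521
I = (-1)√(5/1521/(4π)) = -0.01617393

-0.016174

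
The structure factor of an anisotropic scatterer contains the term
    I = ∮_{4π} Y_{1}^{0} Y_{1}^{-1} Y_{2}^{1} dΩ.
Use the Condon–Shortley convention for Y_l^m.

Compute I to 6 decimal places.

-0.218510

m-sum 0 ✓  L=4 even ✓  0≤2≤2 ✓
Π(2lᵢ+1) = 3×3×5 = 45
triangle coeff Δ(1,1,2) = 1/30
Σ_t [0,0]: t=0:+1/1 = 1/1
(3j)²=2/15 [(1 1 2; 0 0 0)], sign=+1
Σ_t [0,0]: t=0:+1/2 = 1/2
(3j)²=1/10 [(1 1 2; 0 -1 1)], sign=-1
⇒ 4πI² = 3/5
I = (-1)√(3/5/(4π)) = -0.21850969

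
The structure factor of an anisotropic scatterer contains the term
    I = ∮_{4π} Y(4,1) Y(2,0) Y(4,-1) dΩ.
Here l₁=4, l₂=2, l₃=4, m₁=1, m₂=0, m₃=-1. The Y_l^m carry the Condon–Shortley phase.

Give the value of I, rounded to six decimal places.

-0.139264

Checks pass: Σm=0; 10 even; l₃=4∈[2,6].
(2·4+1)(2·2+1)(2·4+1) = 405
Δ: 2! 6! 2! / 11! → 1/13860
sum: t=0:+1/192 t=1:−1/36 t=2:+1/192 = -5/288
3j²(4 2 4; 0 0 0) = Δ·Π!·Σ² = 20/693  (sign -1)
sum: t=0:+1/144 t=1:−1/48 t=2:+1/480 = -17/1440
3j²(4 2 4; 1 0 -1) = Δ·Π!·Σ² = 289/13860  (sign +1)
combine: 4πI² = 405·20/693·289/13860 = 1445/5929
take √, sign -1: I = -0.13926381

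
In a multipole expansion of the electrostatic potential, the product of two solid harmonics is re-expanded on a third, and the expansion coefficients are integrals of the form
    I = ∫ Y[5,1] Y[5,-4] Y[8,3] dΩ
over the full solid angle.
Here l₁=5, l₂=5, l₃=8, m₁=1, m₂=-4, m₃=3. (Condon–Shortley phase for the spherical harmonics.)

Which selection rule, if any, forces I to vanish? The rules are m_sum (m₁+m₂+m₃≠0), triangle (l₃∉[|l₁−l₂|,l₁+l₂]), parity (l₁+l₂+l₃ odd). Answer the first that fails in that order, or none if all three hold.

Σmᵢ = 0  ✓
l₃∈[|l₁−l₂|,l₁+l₂]=[0,10], have l₃=8  ✓
Σlᵢ = 18 ⇒ even  ✓

none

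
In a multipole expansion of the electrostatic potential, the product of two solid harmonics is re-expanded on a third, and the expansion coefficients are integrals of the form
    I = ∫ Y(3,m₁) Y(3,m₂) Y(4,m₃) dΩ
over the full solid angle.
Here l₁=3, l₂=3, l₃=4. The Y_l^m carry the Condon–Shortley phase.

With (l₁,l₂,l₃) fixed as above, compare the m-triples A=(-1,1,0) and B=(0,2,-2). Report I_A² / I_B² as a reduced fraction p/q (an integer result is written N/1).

Same 3,3,4: normalisation and zero-m 3j drop out of the ratio.
A: Δ: 2! 4! 4! / 11! → 1/34650; sum: t=0:+1/1152 t=1:−1/36 t=2:+1/32 = 5/1152; 3j²(3 3 4; -1 1 0) = Δ·Π!·Σ² = 1/1386  (sign +1)
B: Δ: 2! 4! 4! / 11! → 1/34650; sum: t=1:−1/96 t=2:+1/72 = 1/288; 3j²(3 3 4; 0 2 -2) = Δ·Π!·Σ² = 1/462  (sign +1)
I_A²/I_B² = (1/1386)/(1/462) = 1/3

1/3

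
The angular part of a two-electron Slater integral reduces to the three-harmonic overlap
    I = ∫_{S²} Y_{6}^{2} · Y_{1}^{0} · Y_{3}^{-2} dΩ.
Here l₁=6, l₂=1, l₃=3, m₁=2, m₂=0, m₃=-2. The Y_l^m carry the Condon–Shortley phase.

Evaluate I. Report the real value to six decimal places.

triangle: need 5≤l₃≤7, have 3; I=0

0.000000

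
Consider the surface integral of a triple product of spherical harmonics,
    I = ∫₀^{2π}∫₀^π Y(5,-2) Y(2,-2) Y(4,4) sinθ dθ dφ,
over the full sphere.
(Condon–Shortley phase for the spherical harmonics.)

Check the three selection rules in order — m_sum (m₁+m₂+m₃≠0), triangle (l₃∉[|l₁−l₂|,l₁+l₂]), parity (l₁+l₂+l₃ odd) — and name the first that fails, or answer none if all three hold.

parity

Σmᵢ = 0  ✓
l₃∈[|l₁−l₂|,l₁+l₂]=[3,7], have l₃=4  ✓
Σlᵢ = 11 ⇒ odd  ✗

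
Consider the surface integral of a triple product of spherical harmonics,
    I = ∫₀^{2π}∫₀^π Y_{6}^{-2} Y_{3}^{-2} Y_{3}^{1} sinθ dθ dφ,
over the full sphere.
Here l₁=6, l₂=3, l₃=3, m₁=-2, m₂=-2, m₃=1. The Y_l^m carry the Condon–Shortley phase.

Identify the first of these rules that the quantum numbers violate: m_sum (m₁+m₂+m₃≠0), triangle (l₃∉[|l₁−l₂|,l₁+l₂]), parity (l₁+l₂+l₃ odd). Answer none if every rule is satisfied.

m_sum

m₁+m₂+m₃ = -2 − 2 + 1 = -3  ✗
triangle: |6−3|=3 ≤ l₃=3 ≤ 6+3=9
parity: l₁+l₂+l₃ = 12 is even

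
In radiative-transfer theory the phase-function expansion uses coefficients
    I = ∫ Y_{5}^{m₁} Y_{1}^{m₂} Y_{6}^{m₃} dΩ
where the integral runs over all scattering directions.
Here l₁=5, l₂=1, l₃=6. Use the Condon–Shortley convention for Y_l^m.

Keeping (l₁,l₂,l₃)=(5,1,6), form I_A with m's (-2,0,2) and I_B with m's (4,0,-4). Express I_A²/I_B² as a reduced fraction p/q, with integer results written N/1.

8/5

Same 5,1,6: normalisation and zero-m 3j drop out of the ratio.
A: Δ: 0! 10! 2! / 13! → 1/858; sum: t=0:+1/30240 = 1/30240; 3j²(5 1 6; -2 0 2) = Δ·Π!·Σ² = 16/429  (sign +1)
B: Δ: 0! 10! 2! / 13! → 1/858; sum: t=0:+1/362880 = 1/362880; 3j²(5 1 6; 4 0 -4) = Δ·Π!·Σ² = 10/429  (sign +1)
I_A²/I_B² = (16/429)/(10/429) = 8/5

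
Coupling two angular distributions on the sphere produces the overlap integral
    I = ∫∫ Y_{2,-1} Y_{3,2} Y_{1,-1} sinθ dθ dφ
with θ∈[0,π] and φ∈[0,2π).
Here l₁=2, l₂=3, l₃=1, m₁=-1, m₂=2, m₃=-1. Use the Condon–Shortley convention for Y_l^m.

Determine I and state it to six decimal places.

0.261169

Checks pass: Σm=0; 6 even; l₃=1∈[1,5].
(2·2+1)(2·3+1)(2·1+1) = 105
Δ: 4! 0! 2! / 7! → 1/105
sum: t=2:+1/4 = 1/4
3j²(2 3 1; 0 0 0) = Δ·Π!·Σ² = 3/35  (sign -1)
sum: t=3:−1/12 = -1/12
3j²(2 3 1; -1 2 -1) = Δ·Π!·Σ² = 2/21  (sign -1)
combine: 4πI² = 105·3/35·2/21 = 6/7
take √, sign +1: I = 0.26116903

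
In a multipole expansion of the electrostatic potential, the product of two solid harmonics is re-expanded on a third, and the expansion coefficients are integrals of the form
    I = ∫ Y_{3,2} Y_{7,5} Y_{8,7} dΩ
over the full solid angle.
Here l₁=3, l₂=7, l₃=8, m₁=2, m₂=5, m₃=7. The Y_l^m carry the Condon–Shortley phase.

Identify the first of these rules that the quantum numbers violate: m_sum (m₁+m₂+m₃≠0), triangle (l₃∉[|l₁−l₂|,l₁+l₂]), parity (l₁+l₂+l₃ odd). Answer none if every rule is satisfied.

m_sum

m₁+m₂+m₃ = 2 + 5 + 7 = 14  ✗
triangle: |3−7|=4 ≤ l₃=8 ≤ 3+7=10
parity: l₁+l₂+l₃ = 18 is even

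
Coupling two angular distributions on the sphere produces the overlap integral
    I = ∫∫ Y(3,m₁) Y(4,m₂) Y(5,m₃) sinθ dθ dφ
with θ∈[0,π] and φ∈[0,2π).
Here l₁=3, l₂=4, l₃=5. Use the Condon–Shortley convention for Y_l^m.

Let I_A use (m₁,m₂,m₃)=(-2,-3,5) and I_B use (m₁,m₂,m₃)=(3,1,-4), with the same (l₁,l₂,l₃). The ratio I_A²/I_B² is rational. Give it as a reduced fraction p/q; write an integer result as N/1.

l's match ⇒ only the (l;m) 3-j factors differ between A and B.
A: triangle coeff Δ(3,4,5) = 1/180180; Σ_t [1,1]: t=1:−1/17280 = -1/17280; (3j)²=35/858 [(3 4 5; -2 -3 5)], sign=-1
B: triangle coeff Δ(3,4,5) = 1/180180; Σ_t [0,0]: t=0:+1/5760 = 1/5760; (3j)²=9/286 [(3 4 5; 3 1 -4)], sign=-1
I_A²/I_B² = (35/858)/(9/286) = 35/27

35/27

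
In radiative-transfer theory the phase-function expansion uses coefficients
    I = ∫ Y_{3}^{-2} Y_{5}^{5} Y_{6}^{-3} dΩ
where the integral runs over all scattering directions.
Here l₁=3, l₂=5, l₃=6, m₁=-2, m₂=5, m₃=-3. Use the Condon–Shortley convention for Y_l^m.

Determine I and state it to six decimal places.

Rules hold: Σm=0, L=14 even, 2≤6≤8.
N = 7·11·13 = 1001
Δ = 2!·4!·8!/15! = 1/675675
Racah Σ t=0..2: t=0:+1/8640 t=1:−1/2304 t=2:+1/8640 = -7/34560
⇒ 3j(3 5 6; 0 0 0)² = 7/429, sgn -1
Racah Σ t=2..2: t=2:+1/483840 = 1/483840
⇒ 3j(3 5 6; -2 5 -3)² = 6/1001, sgn -1
4πI² = N·(3j₀)²·(3jₘ)² = 14/143
I = +1·√(0.0979021/4π) = 0.08826552

0.088266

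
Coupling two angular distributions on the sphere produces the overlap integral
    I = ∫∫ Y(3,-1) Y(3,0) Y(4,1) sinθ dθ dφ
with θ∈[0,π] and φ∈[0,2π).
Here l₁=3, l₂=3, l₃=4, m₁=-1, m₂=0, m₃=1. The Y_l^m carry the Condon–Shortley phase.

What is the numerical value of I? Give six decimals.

Rules hold: Σm=0, L=10 even, 0≤4≤6.
N = 7·7·9 = 441
Δ = 2!·4!·4!/11! = 1/34650
Racah Σ t=0..2: t=0:+1/72 t=1:−1/16 t=2:+1/72 = -5/144
⇒ 3j(3 3 4; 0 0 0)² = 2/77, sgn -1
Racah Σ t=0..2: t=0:+1/288 t=1:−1/24 t=2:+1/48 = -5/288
⇒ 3j(3 3 4; -1 0 1)² = 5/462, sgn +1
4πI² = N·(3j₀)²·(3jₘ)² = 15/121
I = -1·√(0.123967/4π) = -0.09932258

-0.099323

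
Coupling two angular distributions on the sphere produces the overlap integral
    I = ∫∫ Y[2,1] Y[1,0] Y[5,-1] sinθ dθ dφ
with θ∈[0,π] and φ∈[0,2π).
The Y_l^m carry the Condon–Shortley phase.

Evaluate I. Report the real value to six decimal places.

|2−1|≤5≤2+1 violated ⇒ I = 0

0.000000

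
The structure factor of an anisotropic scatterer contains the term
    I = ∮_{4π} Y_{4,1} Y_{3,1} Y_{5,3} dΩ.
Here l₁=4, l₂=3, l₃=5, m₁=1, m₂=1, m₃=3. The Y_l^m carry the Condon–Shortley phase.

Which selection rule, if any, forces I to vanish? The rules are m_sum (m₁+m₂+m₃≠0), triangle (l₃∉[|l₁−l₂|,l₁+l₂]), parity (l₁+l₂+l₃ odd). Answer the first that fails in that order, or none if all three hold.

m₁+m₂+m₃ = 1 + 1 + 3 = 5  ✗
triangle: |4−3|=1 ≤ l₃=5 ≤ 4+3=7
parity: l₁+l₂+l₃ = 12 is even

m_sum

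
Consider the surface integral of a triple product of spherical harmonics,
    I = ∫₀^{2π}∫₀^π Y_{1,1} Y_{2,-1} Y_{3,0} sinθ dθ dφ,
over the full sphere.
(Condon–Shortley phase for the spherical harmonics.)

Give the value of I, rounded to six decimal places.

m-sum 0 ✓  L=6 even ✓  1≤3≤3 ✓
Π(2lᵢ+1) = 3×5×7 = 105
triangle coeff Δ(1,2,3) = 1/105
Σ_t [0,0]: t=0:+1/4 = 1/4
(3j)²=3/35 [(1 2 3; 0 0 0)], sign=-1
Σ_t [0,0]: t=0:+1/12 = 1/12
(3j)²=1/35 [(1 2 3; 1 -1 0)], sign=-1
⇒ 4πI² = 9/35
I = (+1)√(9/35/(4π)) = 0.14304817

0.143048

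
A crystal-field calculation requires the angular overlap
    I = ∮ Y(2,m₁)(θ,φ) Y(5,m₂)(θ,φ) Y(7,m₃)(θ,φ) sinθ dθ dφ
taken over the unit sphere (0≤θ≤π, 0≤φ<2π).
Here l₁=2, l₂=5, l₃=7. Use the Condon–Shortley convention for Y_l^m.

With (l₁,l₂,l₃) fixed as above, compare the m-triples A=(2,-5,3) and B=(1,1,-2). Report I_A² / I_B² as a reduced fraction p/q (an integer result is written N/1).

Shared (l₁,l₂,l₃)=(2,5,7): N and (l;000)² cancel in I_A²/I_B².
A: Δ = 0!·4!·10!/15! = 1/15015; Racah Σ t=0..0: t=0:+1/87091200 = 1/87091200; ⇒ 3j(2 5 7; 2 -5 3)² = 1/15015, sgn +1
B: Δ = 0!·4!·10!/15! = 1/15015; Racah Σ t=0..0: t=0:+1/103680 = 1/103680; ⇒ 3j(2 5 7; 1 1 -2)² = 4/143, sgn -1
I_A²/I_B² = (1/15015)/(4/143) = 1/420

1/420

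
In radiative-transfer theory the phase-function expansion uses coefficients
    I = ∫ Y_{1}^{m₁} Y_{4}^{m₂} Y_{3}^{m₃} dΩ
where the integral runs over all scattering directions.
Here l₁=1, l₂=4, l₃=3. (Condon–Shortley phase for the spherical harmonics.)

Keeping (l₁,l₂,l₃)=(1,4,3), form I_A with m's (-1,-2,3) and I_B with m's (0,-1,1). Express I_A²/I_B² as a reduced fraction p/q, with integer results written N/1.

Shared (l₁,l₂,l₃)=(1,4,3): N and (l;000)² cancel in I_A²/I_B².
A: Δ = 2!·0!·6!/9! = 1/252; Racah Σ t=2..2: t=2:+1/1440 = 1/1440; ⇒ 3j(1 4 3; -1 -2 3)² = 1/252, sgn +1
B: Δ = 2!·0!·6!/9! = 1/252; Racah Σ t=1..1: t=1:−1/48 = -1/48; ⇒ 3j(1 4 3; 0 -1 1)² = 5/84, sgn -1
I_A²/I_B² = (1/252)/(5/84) = 1/15

1/15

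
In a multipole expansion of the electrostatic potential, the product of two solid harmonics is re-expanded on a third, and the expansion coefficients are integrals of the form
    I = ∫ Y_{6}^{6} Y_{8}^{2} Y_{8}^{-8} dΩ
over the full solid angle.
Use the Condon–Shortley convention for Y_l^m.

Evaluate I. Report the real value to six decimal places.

Rules hold: Σm=0, L=22 even, 2≤8≤14.
N = 13·17·17 = 3757
Δ = 6!·6!·10!/23! = 1/13742520792
Racah Σ t=0..6: t=0:+1/41803776000 t=1:−1/435456000 t=2:+1/39813120 t=3:−1/18662400 t=4:+1/39813120 t=5:−1/435456000 t=6:+1/41803776000 = -11/1393459200
⇒ 3j(6 8 8; 0 0 0)² = 600/96577, sgn -1
Racah Σ t=0..0: t=0:+1/1881169920000 = 1/1881169920000
⇒ 3j(6 8 8; 6 2 -8)² = 4/7429, sgn +1
4πI² = N·(3j₀)²·(3jₘ)² = 2400/190969
I = -1·√(0.0125675/4π) = -0.03162418

-0.031624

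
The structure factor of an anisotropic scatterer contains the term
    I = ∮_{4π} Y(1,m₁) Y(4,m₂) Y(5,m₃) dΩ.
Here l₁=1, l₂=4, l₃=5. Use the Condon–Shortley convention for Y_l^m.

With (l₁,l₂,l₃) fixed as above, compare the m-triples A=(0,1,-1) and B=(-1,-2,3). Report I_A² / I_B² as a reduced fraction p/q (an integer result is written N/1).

Shared (l₁,l₂,l₃)=(1,4,5): N and (l;000)² cancel in I_A²/I_B².
A: Δ = 0!·2!·8!/11! = 1/495; Racah Σ t=0..0: t=0:+1/720 = 1/720; ⇒ 3j(1 4 5; 0 1 -1)² = 8/165, sgn +1
B: Δ = 0!·2!·8!/11! = 1/495; Racah Σ t=0..0: t=0:+1/2880 = 1/2880; ⇒ 3j(1 4 5; -1 -2 3)² = 28/495, sgn +1
I_A²/I_B² = (8/165)/(28/495) = 6/7

6/7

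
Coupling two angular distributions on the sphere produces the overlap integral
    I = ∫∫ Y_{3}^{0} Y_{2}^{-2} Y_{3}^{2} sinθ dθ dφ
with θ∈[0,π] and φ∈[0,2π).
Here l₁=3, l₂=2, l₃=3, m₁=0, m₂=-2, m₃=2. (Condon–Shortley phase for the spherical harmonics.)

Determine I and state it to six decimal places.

Rules hold: Σm=0, L=8 even, 1≤3≤5.
N = 7·5·7 = 245
Δ = 2!·4!·2!/9! = 1/3780
Racah Σ t=0..2: t=0:+1/24 t=1:−1/4 t=2:+1/24 = -1/6
⇒ 3j(3 2 3; 0 0 0)² = 4/105, sgn +1
Racah Σ t=0..0: t=0:+1/24 = 1/24
⇒ 3j(3 2 3; 0 -2 2)² = 1/21, sgn -1
4πI² = N·(3j₀)²·(3jₘ)² = 4/9
I = -1·√(0.444444/4π) = -0.18806319

-0.188063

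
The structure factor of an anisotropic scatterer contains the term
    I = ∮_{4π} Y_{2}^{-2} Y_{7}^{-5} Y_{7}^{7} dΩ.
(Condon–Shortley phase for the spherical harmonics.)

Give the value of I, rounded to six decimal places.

Rules hold: Σm=0, L=16 even, 5≤7≤9.
N = 5·15·15 = 1125
Δ = 2!·2!·12!/17! = 1/185640
Racah Σ t=0..2: t=0:+1/2419200 t=1:−1/518400 t=2:+1/2419200 = -1/907200
⇒ 3j(2 7 7; 0 0 0)² = 56/3315, sgn +1
Racah Σ t=2..2: t=2:+1/1916006400 = 1/1916006400
⇒ 3j(2 7 7; -2 -5 7)² = 1/340, sgn +1
4πI² = N·(3j₀)²·(3jₘ)² = 210/3757
I = +1·√(0.0558957/4π) = 0.06669359

0.066694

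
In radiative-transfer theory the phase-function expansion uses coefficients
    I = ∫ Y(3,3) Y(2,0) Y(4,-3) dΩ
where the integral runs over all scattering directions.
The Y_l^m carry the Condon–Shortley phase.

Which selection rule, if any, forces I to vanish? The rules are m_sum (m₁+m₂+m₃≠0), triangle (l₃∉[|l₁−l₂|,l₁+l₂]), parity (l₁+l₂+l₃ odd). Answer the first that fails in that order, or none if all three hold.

m₁+m₂+m₃ = 3 + 0 − 3 = 0  ✓
triangle: |3−2|=1 ≤ l₃=4 ≤ 3+2=5  ✓
parity: l₁+l₂+l₃ = 9 is odd  ✗

parity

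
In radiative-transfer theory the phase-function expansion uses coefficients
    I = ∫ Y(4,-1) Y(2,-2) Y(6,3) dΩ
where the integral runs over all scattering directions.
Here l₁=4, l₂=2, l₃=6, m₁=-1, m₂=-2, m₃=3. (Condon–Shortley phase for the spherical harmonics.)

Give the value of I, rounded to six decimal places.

Rules hold: Σm=0, L=12 even, 2≤6≤6.
N = 9·5·13 = 585
Δ = 0!·8!·4!/13! = 1/6435
Racah Σ t=0..0: t=0:+1/2304 = 1/2304
⇒ 3j(4 2 6; 0 0 0)² = 5/143, sgn +1
Racah Σ t=0..0: t=0:+1/17280 = 1/17280
⇒ 3j(4 2 6; -1 -2 3)² = 14/715, sgn -1
4πI² = N·(3j₀)²·(3jₘ)² = 630/1573
I = -1·√(0.400509/4π) = -0.17852580

-0.178526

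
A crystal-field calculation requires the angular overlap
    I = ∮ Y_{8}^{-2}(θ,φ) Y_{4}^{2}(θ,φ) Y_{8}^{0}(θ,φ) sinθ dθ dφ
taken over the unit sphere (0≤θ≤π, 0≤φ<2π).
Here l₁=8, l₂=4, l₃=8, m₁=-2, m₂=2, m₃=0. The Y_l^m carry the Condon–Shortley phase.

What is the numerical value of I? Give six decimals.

-0.115379

Rules hold: Σm=0, L=20 even, 4≤8≤12.
N = 17·9·17 = 2601
Δ = 4!·12!·4!/21! = 1/185175900
Racah Σ t=0..4: t=0:+1/557383680 t=1:−1/21772800 t=2:+1/8294400 t=3:−1/21772800 t=4:+1/557383680 = 1/30965760
⇒ 3j(8 4 8; 0 0 0)² = 36/4199, sgn +1
Racah Σ t=2..4: t=2:+1/92897280 t=3:−1/21772800 t=4:+1/49766400 = -1/66355200
⇒ 3j(8 4 8; -2 2 0)² = 63/8398, sgn -1
4πI² = N·(3j₀)²·(3jₘ)² = 10206/61009
I = -1·√(0.167287/4π) = -0.11537877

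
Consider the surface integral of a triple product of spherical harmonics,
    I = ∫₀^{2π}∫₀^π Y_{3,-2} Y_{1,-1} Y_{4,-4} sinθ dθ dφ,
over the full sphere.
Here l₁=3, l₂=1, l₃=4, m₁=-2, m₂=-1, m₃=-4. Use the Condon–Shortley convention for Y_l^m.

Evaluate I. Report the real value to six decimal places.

m-sum = -2 − 1 − 4 = -7 ≠ 0 ⇒ I = 0

0.000000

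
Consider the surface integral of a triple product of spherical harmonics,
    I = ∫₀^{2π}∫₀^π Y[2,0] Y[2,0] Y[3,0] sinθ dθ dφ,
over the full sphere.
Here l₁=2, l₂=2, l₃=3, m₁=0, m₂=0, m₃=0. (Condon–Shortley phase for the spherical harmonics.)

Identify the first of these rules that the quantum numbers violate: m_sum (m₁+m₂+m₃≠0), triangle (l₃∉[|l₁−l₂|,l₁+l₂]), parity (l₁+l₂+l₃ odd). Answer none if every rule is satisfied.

parity

m₁+m₂+m₃ = 0 + 0 + 0 = 0  ✓
triangle: |2−2|=0 ≤ l₃=3 ≤ 2+2=4  ✓
parity: l₁+l₂+l₃ = 7 is odd  ✗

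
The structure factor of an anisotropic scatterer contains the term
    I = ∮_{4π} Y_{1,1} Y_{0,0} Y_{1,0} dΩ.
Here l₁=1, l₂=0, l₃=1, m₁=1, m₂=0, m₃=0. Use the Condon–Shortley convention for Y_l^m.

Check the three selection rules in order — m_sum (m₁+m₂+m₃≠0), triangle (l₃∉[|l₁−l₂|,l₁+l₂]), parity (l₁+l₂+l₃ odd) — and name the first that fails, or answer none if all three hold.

m_sum

Σmᵢ = 1  ✗
l₃∈[|l₁−l₂|,l₁+l₂]=[1,1], have l₃=1
Σlᵢ = 2 ⇒ even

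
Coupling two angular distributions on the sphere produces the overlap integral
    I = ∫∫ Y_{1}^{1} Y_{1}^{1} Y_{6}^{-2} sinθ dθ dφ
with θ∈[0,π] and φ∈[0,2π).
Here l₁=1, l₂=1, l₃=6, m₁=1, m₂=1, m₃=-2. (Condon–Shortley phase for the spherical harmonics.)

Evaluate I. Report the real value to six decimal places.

0.000000

|1−1|≤6≤1+1 violated ⇒ I = 0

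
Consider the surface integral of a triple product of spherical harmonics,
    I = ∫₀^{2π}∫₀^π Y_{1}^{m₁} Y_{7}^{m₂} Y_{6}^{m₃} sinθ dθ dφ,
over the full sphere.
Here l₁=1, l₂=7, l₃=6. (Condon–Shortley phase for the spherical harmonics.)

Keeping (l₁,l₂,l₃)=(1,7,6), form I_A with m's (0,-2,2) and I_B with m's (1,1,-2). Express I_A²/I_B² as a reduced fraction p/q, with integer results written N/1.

3/1

Same 1,7,6: normalisation and zero-m 3j drop out of the ratio.
A: Δ: 2! 0! 12! / 15! → 1/1365; sum: t=1:−1/967680 = -1/967680; 3j²(1 7 6; 0 -2 2) = Δ·Π!·Σ² = 3/91  (sign -1)
B: Δ: 2! 0! 12! / 15! → 1/1365; sum: t=0:+1/1935360 = 1/1935360; 3j²(1 7 6; 1 1 -2) = Δ·Π!·Σ² = 1/91  (sign +1)
I_A²/I_B² = (3/91)/(1/91) = 3/1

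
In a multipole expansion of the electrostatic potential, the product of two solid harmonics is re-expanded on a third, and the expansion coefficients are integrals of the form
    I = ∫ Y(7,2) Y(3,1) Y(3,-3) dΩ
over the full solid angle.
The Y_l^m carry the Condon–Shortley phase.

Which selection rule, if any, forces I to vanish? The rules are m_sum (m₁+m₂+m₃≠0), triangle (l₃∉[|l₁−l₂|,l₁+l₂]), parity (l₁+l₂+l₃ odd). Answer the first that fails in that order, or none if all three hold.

triangle

azimuthal sum: 2 + 1 − 3 = 0  ✓
4 ≤ 3 ≤ 10 (triangle on l)  ✗
L = 7 + 3 + 3 = 13 (odd)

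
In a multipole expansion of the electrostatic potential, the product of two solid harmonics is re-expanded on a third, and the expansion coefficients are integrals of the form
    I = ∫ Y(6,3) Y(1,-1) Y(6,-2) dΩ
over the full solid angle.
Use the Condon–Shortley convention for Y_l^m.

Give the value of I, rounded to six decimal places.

0.000000

l₁+l₂+l₃=13 is odd: 3j(l;000)=0 ⇒ I=0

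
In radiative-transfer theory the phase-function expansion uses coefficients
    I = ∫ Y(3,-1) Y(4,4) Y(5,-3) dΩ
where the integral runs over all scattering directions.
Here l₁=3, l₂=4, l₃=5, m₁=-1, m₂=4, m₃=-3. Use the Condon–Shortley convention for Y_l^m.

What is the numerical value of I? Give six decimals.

Checks pass: Σm=0; 12 even; l₃=5∈[1,7].
(2·3+1)(2·4+1)(2·5+1) = 693
Δ: 2! 4! 6! / 13! → 1/180180
sum: t=0:+1/576 t=1:−1/144 t=2:+1/576 = -1/288
3j²(3 4 5; 0 0 0) = Δ·Π!·Σ² = 20/1001  (sign +1)
sum: t=2:+1/5760 = 1/5760
3j²(3 4 5; -1 4 -3) = Δ·Π!·Σ² = 56/2145  (sign +1)
combine: 4πI² = 693·20/1001·56/2145 = 672/1859
take √, sign +1: I = 0.16960553

0.169606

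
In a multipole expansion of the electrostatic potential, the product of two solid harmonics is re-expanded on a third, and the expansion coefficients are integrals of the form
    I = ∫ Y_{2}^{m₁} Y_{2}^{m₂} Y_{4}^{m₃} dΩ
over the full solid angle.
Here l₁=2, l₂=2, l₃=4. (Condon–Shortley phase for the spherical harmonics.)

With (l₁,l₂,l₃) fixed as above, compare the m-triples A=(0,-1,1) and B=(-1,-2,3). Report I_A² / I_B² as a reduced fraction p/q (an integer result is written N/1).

l's match ⇒ only the (l;m) 3-j factors differ between A and B.
A: triangle coeff Δ(2,2,4) = 1/630; Σ_t [0,0]: t=0:+1/24 = 1/24; (3j)²=1/21 [(2 2 4; 0 -1 1)], sign=-1
B: triangle coeff Δ(2,2,4) = 1/630; Σ_t [0,0]: t=0:+1/144 = 1/144; (3j)²=1/18 [(2 2 4; -1 -2 3)], sign=-1
I_A²/I_B² = (1/21)/(1/18) = 6/7

6/7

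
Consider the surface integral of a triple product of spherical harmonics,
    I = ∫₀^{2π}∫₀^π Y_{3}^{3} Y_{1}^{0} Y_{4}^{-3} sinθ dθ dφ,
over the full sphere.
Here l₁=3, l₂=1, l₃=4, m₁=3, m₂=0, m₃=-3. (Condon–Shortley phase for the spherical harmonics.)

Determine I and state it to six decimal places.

Checks pass: Σm=0; 8 even; l₃=4∈[2,4].
(2·3+1)(2·1+1)(2·4+1) = 189
Δ: 0! 6! 2! / 9! → 1/252
sum: t=0:+1/36 = 1/36
3j²(3 1 4; 0 0 0) = Δ·Π!·Σ² = 4/63  (sign +1)
sum: t=0:+1/720 = 1/720
3j²(3 1 4; 3 0 -3) = Δ·Π!·Σ² = 1/36  (sign -1)
combine: 4πI² = 189·4/63·1/36 = 1/3
take √, sign -1: I = -0.16286750

-0.162868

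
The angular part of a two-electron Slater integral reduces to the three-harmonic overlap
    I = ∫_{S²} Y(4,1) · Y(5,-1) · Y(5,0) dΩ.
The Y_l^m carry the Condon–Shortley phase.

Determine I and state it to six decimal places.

-0.053153

Rules hold: Σm=0, L=14 even, 1≤5≤9.
N = 9·11·11 = 1089
Δ = 4!·4!·6!/15! = 1/3153150
Racah Σ t=0..4: t=0:+1/69120 t=1:−1/1728 t=2:+1/576 t=3:−1/1728 t=4:+1/69120 = 7/11520
⇒ 3j(4 5 5; 0 0 0)² = 2/143, sgn -1
Racah Σ t=0..3: t=0:+1/6912 t=1:−1/864 t=2:+1/1152 t=3:−1/17280 = -7/34560
⇒ 3j(4 5 5; 1 -1 0)² = 1/429, sgn +1
4πI² = N·(3j₀)²·(3jₘ)² = 6/169
I = -1·√(0.035503/4π) = -0.05315295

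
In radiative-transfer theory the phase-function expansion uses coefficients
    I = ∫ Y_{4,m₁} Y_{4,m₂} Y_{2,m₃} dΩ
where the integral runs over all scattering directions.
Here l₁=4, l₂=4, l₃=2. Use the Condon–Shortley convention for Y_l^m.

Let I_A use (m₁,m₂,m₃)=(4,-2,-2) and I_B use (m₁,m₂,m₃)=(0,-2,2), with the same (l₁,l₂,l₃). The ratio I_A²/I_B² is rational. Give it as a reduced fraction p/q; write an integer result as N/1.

14/45

Shared (l₁,l₂,l₃)=(4,4,2): N and (l;000)² cancel in I_A²/I_B².
A: Δ = 6!·2!·2!/11! = 1/13860; Racah Σ t=0..0: t=0:+1/2880 = 1/2880; ⇒ 3j(4 4 2; 4 -2 -2)² = 2/165, sgn +1
B: Δ = 6!·2!·2!/11! = 1/13860; Racah Σ t=2..2: t=2:+1/192 = 1/192; ⇒ 3j(4 4 2; 0 -2 2)² = 3/77, sgn +1
I_A²/I_B² = (2/165)/(3/77) = 14/45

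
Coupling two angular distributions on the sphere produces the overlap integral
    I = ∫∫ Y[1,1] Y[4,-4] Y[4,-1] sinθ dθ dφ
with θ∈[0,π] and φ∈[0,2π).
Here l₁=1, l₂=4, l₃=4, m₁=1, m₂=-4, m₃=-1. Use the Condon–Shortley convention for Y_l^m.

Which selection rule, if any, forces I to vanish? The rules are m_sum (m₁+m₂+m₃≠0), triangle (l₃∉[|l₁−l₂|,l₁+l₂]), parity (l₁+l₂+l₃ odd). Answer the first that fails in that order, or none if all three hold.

m_sum

azimuthal sum: 1 − 4 − 1 = -4  ✗
3 ≤ 4 ≤ 5 (triangle on l)
L = 1 + 4 + 4 = 9 (odd)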